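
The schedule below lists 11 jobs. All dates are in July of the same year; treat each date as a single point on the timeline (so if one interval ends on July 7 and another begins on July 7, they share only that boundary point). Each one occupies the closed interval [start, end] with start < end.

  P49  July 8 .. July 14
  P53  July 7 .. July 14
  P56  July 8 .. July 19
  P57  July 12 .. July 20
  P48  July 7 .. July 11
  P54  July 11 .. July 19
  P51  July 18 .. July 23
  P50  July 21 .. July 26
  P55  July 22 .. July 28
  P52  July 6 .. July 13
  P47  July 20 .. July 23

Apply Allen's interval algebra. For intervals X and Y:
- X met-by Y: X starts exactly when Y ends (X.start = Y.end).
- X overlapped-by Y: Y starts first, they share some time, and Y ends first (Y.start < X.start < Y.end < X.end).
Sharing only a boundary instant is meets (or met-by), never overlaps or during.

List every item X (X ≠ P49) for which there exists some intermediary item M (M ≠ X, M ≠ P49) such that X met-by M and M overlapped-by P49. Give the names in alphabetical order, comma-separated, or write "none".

Target P49 = [July 8, July 14].
Intermediaries M with M overlapped-by P49: P54, P57.
Via P54 — items with X met-by P54: none.
Via P57 — items with X met-by P57: P47.
Union: P47.

P47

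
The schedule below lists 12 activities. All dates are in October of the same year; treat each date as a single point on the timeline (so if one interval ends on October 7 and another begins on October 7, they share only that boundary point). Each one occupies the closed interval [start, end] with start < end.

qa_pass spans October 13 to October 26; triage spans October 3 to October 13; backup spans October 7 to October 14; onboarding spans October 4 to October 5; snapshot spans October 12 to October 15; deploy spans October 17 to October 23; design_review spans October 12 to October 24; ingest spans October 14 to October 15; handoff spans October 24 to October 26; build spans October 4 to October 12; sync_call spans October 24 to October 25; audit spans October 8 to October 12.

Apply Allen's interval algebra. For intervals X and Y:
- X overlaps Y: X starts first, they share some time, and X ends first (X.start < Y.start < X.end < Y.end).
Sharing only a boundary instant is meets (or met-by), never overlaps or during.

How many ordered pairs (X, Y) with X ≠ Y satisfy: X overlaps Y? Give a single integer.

Checking all 132 ordered pairs for relation 'overlaps'; matching pairs in alphabetical order:
(backup, design_review): backup overlaps design_review ✓
(backup, qa_pass): backup overlaps qa_pass ✓
(backup, snapshot): backup overlaps snapshot ✓
(build, backup): build overlaps backup ✓
(design_review, qa_pass): design_review overlaps qa_pass ✓
(snapshot, qa_pass): snapshot overlaps qa_pass ✓
(triage, backup): triage overlaps backup ✓
(triage, design_review): triage overlaps design_review ✓
(triage, snapshot): triage overlaps snapshot ✓
Count: 9.

9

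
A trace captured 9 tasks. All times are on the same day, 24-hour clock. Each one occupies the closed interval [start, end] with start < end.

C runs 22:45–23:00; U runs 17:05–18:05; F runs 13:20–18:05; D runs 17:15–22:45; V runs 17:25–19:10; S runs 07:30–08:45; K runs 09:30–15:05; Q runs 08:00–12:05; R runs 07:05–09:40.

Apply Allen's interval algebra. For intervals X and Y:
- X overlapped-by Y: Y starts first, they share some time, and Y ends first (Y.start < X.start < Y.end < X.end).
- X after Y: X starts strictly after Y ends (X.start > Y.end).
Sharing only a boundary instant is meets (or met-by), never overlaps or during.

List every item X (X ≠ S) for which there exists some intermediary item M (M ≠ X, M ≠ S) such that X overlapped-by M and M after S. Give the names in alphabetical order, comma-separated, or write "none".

Target S = [07:30, 08:45].
Intermediaries M with M after S: C, D, F, K, U, V.
Via C — items with X overlapped-by C: none.
Via D — items with X overlapped-by D: none.
Via F — items with X overlapped-by F: D, V.
Via K — items with X overlapped-by K: F.
Via U — items with X overlapped-by U: D, V.
Via V — items with X overlapped-by V: none.
Union: D, F, V.

D, F, V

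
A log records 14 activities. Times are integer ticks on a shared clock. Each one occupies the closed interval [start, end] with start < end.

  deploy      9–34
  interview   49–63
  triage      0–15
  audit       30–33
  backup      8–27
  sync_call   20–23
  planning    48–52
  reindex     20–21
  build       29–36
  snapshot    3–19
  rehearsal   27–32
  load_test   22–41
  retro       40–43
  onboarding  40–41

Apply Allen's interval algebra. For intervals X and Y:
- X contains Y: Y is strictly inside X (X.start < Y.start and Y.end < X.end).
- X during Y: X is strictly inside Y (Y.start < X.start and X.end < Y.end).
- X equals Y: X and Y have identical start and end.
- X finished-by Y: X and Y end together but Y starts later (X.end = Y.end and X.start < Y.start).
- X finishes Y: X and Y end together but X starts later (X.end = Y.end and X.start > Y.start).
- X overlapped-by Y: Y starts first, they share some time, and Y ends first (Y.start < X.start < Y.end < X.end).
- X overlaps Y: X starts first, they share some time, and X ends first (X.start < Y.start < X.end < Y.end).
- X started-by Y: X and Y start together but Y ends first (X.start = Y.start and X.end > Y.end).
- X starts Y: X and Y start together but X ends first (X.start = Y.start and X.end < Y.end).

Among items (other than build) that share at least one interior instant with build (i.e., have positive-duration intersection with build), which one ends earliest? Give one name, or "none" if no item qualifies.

rehearsal

Target build = [29, 36].
audit [30, 33] → during → candidate.
backup [8, 27] → before → excluded.
deploy [9, 34] → overlaps → candidate.
interview [49, 63] → after → excluded.
load_test [22, 41] → contains → candidate.
onboarding [40, 41] → after → excluded.
planning [48, 52] → after → excluded.
rehearsal [27, 32] → overlaps → candidate.
reindex [20, 21] → before → excluded.
retro [40, 43] → after → excluded.
snapshot [3, 19] → before → excluded.
sync_call [20, 23] → before → excluded.
triage [0, 15] → before → excluded.
Among candidates, earliest end is 32 → rehearsal.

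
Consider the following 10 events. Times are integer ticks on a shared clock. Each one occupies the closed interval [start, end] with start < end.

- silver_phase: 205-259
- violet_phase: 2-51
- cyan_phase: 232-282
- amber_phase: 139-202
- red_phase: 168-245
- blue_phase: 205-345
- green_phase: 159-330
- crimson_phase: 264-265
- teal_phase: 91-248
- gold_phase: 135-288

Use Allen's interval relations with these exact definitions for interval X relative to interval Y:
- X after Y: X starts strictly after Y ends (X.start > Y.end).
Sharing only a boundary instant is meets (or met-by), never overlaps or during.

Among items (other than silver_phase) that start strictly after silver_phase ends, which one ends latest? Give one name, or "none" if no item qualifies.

crimson_phase

Target silver_phase = [205, 259].
amber_phase [139, 202] → before → excluded.
blue_phase [205, 345] → started-by → excluded.
crimson_phase [264, 265] → after → candidate.
cyan_phase [232, 282] → overlapped-by → excluded.
gold_phase [135, 288] → contains → excluded.
green_phase [159, 330] → contains → excluded.
red_phase [168, 245] → overlaps → excluded.
teal_phase [91, 248] → overlaps → excluded.
violet_phase [2, 51] → before → excluded.
Among candidates, latest end is 265 → crimson_phase.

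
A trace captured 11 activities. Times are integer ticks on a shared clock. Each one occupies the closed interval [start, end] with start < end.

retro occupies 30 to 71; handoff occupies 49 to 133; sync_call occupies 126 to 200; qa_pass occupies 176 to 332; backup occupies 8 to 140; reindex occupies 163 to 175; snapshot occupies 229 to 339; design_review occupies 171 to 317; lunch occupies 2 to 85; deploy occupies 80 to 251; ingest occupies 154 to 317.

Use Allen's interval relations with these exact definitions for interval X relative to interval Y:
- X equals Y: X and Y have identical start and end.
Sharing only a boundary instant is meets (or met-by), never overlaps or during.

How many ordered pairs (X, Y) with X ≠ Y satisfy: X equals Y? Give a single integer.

Checking all 110 ordered pairs for relation 'equals'; matching pairs in alphabetical order:
No pair satisfies it.
Count: 0.

0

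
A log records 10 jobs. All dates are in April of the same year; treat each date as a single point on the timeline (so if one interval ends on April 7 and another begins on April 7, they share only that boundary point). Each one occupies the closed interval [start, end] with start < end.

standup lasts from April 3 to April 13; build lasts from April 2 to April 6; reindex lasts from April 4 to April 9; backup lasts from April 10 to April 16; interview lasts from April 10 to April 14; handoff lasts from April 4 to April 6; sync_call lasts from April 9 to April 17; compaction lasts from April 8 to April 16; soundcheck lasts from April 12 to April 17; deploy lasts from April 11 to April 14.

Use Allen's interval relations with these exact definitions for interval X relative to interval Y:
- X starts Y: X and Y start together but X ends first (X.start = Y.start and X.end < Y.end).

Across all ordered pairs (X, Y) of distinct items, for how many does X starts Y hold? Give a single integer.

Checking all 90 ordered pairs for relation 'starts'; matching pairs in alphabetical order:
(handoff, reindex): handoff starts reindex ✓
(interview, backup): interview starts backup ✓
Count: 2.

2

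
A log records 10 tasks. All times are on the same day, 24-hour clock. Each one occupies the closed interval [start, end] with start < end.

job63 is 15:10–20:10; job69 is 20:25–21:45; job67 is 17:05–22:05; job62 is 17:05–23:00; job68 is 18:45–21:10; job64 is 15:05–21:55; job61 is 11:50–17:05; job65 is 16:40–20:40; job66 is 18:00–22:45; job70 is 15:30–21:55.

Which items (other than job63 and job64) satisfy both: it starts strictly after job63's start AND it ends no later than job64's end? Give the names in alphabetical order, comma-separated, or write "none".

Conditions: its start is strictly after job63's start (X.start > 15:10) AND its end is no later than job64's end (X.end <= 21:55).
job61: start 11:50 > 15:10? ✗; end 17:05 <= 21:55? ✓ → no.
job62: start 17:05 > 15:10? ✓; end 23:00 <= 21:55? ✗ → no.
job65: start 16:40 > 15:10? ✓; end 20:40 <= 21:55? ✓ → yes.
job66: start 18:00 > 15:10? ✓; end 22:45 <= 21:55? ✗ → no.
job67: start 17:05 > 15:10? ✓; end 22:05 <= 21:55? ✗ → no.
job68: start 18:45 > 15:10? ✓; end 21:10 <= 21:55? ✓ → yes.
job69: start 20:25 > 15:10? ✓; end 21:45 <= 21:55? ✓ → yes.
job70: start 15:30 > 15:10? ✓; end 21:55 <= 21:55? ✓ → yes.
Result: job65, job68, job69, job70.

job65, job68, job69, job70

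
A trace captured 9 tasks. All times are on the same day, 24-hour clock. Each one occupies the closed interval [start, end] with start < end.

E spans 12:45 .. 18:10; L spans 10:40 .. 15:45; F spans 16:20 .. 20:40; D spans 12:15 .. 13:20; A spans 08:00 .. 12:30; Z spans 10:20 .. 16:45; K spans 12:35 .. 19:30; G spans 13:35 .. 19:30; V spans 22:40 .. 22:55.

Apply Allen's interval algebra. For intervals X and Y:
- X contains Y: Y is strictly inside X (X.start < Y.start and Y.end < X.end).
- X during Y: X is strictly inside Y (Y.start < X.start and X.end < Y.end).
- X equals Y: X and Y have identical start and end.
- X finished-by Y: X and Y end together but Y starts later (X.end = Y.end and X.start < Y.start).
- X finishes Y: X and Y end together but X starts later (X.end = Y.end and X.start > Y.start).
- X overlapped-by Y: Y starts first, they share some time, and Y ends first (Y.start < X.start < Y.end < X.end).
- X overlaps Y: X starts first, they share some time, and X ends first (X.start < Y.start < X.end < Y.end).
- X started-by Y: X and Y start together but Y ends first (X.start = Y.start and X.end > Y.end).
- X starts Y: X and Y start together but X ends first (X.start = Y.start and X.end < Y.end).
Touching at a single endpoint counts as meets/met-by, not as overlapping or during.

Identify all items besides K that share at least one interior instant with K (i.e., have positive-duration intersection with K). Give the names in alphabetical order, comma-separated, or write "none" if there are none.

D, E, F, G, L, Z

Target K = [12:35, 19:30].
A [08:00, 12:30] → before → no.
D [12:15, 13:20] → overlaps → yes.
E [12:45, 18:10] → during → yes.
F [16:20, 20:40] → overlapped-by → yes.
G [13:35, 19:30] → finishes → yes.
L [10:40, 15:45] → overlaps → yes.
V [22:40, 22:55] → after → no.
Z [10:20, 16:45] → overlaps → yes.
Result: D, E, F, G, L, Z.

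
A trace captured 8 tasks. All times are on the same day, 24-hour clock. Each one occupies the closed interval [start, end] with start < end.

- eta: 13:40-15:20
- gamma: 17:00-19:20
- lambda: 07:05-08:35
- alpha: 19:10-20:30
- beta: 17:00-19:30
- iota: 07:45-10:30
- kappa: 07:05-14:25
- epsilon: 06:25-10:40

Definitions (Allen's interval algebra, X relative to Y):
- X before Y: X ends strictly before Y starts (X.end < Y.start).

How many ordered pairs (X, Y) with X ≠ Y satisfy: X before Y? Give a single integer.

18

Checking all 56 ordered pairs for relation 'before'; matching pairs in alphabetical order:
(epsilon, alpha): epsilon before alpha ✓
(epsilon, beta): epsilon before beta ✓
(epsilon, eta): epsilon before eta ✓
(epsilon, gamma): epsilon before gamma ✓
(eta, alpha): eta before alpha ✓
(eta, beta): eta before beta ✓
(eta, gamma): eta before gamma ✓
(iota, alpha): iota before alpha ✓
(iota, beta): iota before beta ✓
(iota, eta): iota before eta ✓
(iota, gamma): iota before gamma ✓
(kappa, alpha): kappa before alpha ✓
(kappa, beta): kappa before beta ✓
(kappa, gamma): kappa before gamma ✓
(lambda, alpha): lambda before alpha ✓
(lambda, beta): lambda before beta ✓
(lambda, eta): lambda before eta ✓
(lambda, gamma): lambda before gamma ✓
Count: 18.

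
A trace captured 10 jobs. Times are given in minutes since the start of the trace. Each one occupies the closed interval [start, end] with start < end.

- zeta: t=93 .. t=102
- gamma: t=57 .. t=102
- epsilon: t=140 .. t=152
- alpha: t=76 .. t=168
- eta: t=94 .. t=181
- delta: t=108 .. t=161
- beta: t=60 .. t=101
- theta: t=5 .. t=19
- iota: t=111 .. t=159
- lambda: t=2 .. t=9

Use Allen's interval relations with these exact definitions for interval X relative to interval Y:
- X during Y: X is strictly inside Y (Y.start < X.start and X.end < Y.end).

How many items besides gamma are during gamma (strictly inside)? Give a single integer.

Target gamma = [t=57, t=102].
alpha [t=76, t=168] → overlapped-by → no.
beta [t=60, t=101] → during → counts.
delta [t=108, t=161] → after → no.
epsilon [t=140, t=152] → after → no.
eta [t=94, t=181] → overlapped-by → no.
iota [t=111, t=159] → after → no.
lambda [t=2, t=9] → before → no.
theta [t=5, t=19] → before → no.
zeta [t=93, t=102] → finishes → no.
Total: 1.

1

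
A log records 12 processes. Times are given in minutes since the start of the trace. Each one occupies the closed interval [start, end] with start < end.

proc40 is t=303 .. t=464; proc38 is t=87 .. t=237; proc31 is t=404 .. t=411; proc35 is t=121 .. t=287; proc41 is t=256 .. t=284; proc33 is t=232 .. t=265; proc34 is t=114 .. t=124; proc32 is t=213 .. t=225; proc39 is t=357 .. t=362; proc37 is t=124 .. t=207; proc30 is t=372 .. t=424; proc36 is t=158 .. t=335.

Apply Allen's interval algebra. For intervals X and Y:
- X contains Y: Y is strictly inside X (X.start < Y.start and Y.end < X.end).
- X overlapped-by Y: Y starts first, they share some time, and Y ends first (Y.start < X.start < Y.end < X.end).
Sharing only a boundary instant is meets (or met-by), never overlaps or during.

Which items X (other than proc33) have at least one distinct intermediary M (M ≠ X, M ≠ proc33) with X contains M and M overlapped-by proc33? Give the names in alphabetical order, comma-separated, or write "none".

proc35, proc36

Target proc33 = [t=232, t=265].
Intermediaries M with M overlapped-by proc33: proc41.
Via proc41 — items with X contains proc41: proc35, proc36.
Union: proc35, proc36.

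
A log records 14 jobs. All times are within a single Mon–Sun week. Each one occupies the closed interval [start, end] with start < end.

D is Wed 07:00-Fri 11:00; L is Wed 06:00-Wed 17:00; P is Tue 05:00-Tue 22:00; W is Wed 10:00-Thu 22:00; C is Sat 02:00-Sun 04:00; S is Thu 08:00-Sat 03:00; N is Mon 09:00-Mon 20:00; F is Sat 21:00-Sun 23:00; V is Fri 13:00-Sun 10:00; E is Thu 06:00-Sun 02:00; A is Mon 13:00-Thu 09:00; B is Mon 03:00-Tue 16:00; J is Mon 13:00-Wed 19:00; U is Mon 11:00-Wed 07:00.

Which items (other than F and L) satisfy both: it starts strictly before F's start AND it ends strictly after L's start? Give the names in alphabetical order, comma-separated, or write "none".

A, C, D, E, J, S, U, V, W

Conditions: its start is strictly before F's start (X.start < Sat 21:00) AND its end is strictly after L's start (X.end > Wed 06:00).
A: start Mon 13:00 < Sat 21:00? ✓; end Thu 09:00 > Wed 06:00? ✓ → yes.
B: start Mon 03:00 < Sat 21:00? ✓; end Tue 16:00 > Wed 06:00? ✗ → no.
C: start Sat 02:00 < Sat 21:00? ✓; end Sun 04:00 > Wed 06:00? ✓ → yes.
D: start Wed 07:00 < Sat 21:00? ✓; end Fri 11:00 > Wed 06:00? ✓ → yes.
E: start Thu 06:00 < Sat 21:00? ✓; end Sun 02:00 > Wed 06:00? ✓ → yes.
J: start Mon 13:00 < Sat 21:00? ✓; end Wed 19:00 > Wed 06:00? ✓ → yes.
N: start Mon 09:00 < Sat 21:00? ✓; end Mon 20:00 > Wed 06:00? ✗ → no.
P: start Tue 05:00 < Sat 21:00? ✓; end Tue 22:00 > Wed 06:00? ✗ → no.
S: start Thu 08:00 < Sat 21:00? ✓; end Sat 03:00 > Wed 06:00? ✓ → yes.
U: start Mon 11:00 < Sat 21:00? ✓; end Wed 07:00 > Wed 06:00? ✓ → yes.
V: start Fri 13:00 < Sat 21:00? ✓; end Sun 10:00 > Wed 06:00? ✓ → yes.
W: start Wed 10:00 < Sat 21:00? ✓; end Thu 22:00 > Wed 06:00? ✓ → yes.
Result: A, C, D, E, J, S, U, V, W.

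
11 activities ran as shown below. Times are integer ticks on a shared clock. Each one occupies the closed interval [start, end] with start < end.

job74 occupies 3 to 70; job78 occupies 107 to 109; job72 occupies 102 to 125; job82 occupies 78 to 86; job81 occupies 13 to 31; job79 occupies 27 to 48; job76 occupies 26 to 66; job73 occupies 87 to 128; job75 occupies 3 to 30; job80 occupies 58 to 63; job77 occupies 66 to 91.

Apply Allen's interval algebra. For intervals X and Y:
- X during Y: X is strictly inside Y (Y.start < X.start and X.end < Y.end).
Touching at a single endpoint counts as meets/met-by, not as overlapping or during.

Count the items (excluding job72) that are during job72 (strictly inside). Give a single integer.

Target job72 = [102, 125].
job73 [87, 128] → contains → no.
job74 [3, 70] → before → no.
job75 [3, 30] → before → no.
job76 [26, 66] → before → no.
job77 [66, 91] → before → no.
job78 [107, 109] → during → counts.
job79 [27, 48] → before → no.
job80 [58, 63] → before → no.
job81 [13, 31] → before → no.
job82 [78, 86] → before → no.
Total: 1.

1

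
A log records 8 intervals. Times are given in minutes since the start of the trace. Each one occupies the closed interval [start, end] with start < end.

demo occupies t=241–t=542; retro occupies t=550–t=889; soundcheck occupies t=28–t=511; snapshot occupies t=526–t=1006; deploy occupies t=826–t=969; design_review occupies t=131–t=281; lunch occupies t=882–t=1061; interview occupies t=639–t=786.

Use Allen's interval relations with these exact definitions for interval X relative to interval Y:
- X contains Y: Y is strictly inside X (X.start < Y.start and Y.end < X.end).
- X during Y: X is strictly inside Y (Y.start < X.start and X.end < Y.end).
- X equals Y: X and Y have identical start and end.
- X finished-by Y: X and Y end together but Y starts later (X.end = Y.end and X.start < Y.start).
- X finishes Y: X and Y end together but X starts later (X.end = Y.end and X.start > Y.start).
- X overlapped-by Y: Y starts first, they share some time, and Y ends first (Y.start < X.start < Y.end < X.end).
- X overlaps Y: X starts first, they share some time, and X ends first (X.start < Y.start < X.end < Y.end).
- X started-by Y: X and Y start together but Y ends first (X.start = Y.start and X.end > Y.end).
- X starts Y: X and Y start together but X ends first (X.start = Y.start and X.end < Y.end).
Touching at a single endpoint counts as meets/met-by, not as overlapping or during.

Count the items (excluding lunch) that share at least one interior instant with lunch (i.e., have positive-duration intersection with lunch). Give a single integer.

Target lunch = [t=882, t=1061].
demo [t=241, t=542] → before → no.
deploy [t=826, t=969] → overlaps → counts.
design_review [t=131, t=281] → before → no.
interview [t=639, t=786] → before → no.
retro [t=550, t=889] → overlaps → counts.
snapshot [t=526, t=1006] → overlaps → counts.
soundcheck [t=28, t=511] → before → no.
Total: 3.

3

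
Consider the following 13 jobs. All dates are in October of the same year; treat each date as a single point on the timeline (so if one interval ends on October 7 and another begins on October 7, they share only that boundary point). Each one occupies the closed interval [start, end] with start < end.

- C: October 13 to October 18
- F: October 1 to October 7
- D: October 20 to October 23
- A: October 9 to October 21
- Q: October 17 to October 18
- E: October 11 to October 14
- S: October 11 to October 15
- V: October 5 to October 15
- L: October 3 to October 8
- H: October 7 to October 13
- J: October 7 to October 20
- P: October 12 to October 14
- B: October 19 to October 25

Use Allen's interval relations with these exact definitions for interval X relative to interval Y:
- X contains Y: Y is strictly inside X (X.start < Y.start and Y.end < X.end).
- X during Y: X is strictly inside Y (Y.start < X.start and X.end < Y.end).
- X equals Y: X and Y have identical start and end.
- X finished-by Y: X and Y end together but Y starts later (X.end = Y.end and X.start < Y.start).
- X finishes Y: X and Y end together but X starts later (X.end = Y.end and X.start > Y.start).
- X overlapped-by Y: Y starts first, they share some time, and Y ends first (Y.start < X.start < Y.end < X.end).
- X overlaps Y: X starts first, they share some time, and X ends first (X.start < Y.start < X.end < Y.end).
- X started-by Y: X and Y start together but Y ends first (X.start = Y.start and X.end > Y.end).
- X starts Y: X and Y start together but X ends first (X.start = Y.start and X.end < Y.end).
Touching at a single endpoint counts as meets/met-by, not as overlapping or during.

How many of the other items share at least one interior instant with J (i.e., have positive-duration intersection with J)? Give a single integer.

Target J = [October 7, October 20].
A [October 9, October 21] → overlapped-by → counts.
B [October 19, October 25] → overlapped-by → counts.
C [October 13, October 18] → during → counts.
D [October 20, October 23] → met-by → no.
E [October 11, October 14] → during → counts.
F [October 1, October 7] → meets → no.
H [October 7, October 13] → starts → counts.
L [October 3, October 8] → overlaps → counts.
P [October 12, October 14] → during → counts.
Q [October 17, October 18] → during → counts.
S [October 11, October 15] → during → counts.
V [October 5, October 15] → overlaps → counts.
Total: 10.

10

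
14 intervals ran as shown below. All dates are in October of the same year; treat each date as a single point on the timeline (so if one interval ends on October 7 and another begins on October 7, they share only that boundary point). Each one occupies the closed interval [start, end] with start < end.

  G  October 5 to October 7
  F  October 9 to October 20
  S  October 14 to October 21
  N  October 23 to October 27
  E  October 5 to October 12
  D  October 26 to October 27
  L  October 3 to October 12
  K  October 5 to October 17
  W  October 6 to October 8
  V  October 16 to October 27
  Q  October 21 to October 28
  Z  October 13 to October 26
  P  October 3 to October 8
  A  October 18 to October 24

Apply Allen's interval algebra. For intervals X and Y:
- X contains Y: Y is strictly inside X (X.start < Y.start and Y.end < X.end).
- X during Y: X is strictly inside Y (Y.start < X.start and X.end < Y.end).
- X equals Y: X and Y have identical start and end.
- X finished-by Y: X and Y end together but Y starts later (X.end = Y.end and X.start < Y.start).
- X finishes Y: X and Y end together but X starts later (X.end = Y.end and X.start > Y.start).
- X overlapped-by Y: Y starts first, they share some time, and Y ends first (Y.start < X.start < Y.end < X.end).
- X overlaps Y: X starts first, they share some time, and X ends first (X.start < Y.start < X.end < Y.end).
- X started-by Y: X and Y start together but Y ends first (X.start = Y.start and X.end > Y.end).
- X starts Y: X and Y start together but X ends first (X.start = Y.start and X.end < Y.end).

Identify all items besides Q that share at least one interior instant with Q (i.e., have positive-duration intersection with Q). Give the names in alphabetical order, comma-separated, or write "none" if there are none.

Target Q = [October 21, October 28].
A [October 18, October 24] → overlaps → yes.
D [October 26, October 27] → during → yes.
E [October 5, October 12] → before → no.
F [October 9, October 20] → before → no.
G [October 5, October 7] → before → no.
K [October 5, October 17] → before → no.
L [October 3, October 12] → before → no.
N [October 23, October 27] → during → yes.
P [October 3, October 8] → before → no.
S [October 14, October 21] → meets → no.
V [October 16, October 27] → overlaps → yes.
W [October 6, October 8] → before → no.
Z [October 13, October 26] → overlaps → yes.
Result: A, D, N, V, Z.

A, D, N, V, Z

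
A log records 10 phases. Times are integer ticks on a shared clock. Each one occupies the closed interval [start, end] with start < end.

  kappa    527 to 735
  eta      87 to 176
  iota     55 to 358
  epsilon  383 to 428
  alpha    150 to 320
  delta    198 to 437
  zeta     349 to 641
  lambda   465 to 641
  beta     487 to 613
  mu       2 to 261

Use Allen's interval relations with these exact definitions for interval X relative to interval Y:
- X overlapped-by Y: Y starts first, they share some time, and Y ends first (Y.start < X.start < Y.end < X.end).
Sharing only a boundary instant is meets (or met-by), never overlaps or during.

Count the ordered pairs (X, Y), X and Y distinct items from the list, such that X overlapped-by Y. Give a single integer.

Checking all 90 ordered pairs for relation 'overlapped-by'; matching pairs in alphabetical order:
(alpha, eta): alpha overlapped-by eta ✓
(alpha, mu): alpha overlapped-by mu ✓
(delta, alpha): delta overlapped-by alpha ✓
(delta, iota): delta overlapped-by iota ✓
(delta, mu): delta overlapped-by mu ✓
(iota, mu): iota overlapped-by mu ✓
(kappa, beta): kappa overlapped-by beta ✓
(kappa, lambda): kappa overlapped-by lambda ✓
(kappa, zeta): kappa overlapped-by zeta ✓
(zeta, delta): zeta overlapped-by delta ✓
(zeta, iota): zeta overlapped-by iota ✓
Count: 11.

11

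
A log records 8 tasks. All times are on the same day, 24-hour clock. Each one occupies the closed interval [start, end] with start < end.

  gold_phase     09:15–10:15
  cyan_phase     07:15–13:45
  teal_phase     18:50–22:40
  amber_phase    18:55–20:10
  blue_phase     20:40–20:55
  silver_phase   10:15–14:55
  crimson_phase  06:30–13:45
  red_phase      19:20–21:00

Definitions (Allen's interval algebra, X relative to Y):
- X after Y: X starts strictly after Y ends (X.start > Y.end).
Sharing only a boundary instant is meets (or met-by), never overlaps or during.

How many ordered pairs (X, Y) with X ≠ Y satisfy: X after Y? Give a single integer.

17

Checking all 56 ordered pairs for relation 'after'; matching pairs in alphabetical order:
(amber_phase, crimson_phase): amber_phase after crimson_phase ✓
(amber_phase, cyan_phase): amber_phase after cyan_phase ✓
(amber_phase, gold_phase): amber_phase after gold_phase ✓
(amber_phase, silver_phase): amber_phase after silver_phase ✓
(blue_phase, amber_phase): blue_phase after amber_phase ✓
(blue_phase, crimson_phase): blue_phase after crimson_phase ✓
(blue_phase, cyan_phase): blue_phase after cyan_phase ✓
(blue_phase, gold_phase): blue_phase after gold_phase ✓
(blue_phase, silver_phase): blue_phase after silver_phase ✓
(red_phase, crimson_phase): red_phase after crimson_phase ✓
(red_phase, cyan_phase): red_phase after cyan_phase ✓
(red_phase, gold_phase): red_phase after gold_phase ✓
(red_phase, silver_phase): red_phase after silver_phase ✓
(teal_phase, crimson_phase): teal_phase after crimson_phase ✓
(teal_phase, cyan_phase): teal_phase after cyan_phase ✓
(teal_phase, gold_phase): teal_phase after gold_phase ✓
(teal_phase, silver_phase): teal_phase after silver_phase ✓
Count: 17.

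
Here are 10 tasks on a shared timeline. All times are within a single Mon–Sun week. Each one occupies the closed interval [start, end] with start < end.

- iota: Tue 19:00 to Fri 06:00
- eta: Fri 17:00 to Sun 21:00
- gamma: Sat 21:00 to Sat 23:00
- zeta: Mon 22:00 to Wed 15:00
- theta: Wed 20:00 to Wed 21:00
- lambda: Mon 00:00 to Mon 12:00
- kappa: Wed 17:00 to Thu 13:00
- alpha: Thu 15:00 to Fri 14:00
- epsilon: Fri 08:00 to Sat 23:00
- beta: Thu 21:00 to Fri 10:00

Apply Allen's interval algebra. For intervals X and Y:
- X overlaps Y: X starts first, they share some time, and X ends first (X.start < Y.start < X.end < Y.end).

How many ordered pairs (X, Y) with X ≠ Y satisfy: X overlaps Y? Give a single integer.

Checking all 90 ordered pairs for relation 'overlaps'; matching pairs in alphabetical order:
(alpha, epsilon): alpha overlaps epsilon ✓
(beta, epsilon): beta overlaps epsilon ✓
(epsilon, eta): epsilon overlaps eta ✓
(iota, alpha): iota overlaps alpha ✓
(iota, beta): iota overlaps beta ✓
(zeta, iota): zeta overlaps iota ✓
Count: 6.

6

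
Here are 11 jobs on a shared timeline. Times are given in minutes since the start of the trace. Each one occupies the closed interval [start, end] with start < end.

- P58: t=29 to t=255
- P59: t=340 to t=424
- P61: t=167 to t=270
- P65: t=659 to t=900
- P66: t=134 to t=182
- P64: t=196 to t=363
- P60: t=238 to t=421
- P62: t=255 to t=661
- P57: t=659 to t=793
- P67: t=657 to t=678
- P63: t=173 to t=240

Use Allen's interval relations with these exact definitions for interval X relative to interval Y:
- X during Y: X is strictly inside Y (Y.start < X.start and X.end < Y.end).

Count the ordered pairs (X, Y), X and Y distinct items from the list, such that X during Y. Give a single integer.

4

Checking all 110 ordered pairs for relation 'during'; matching pairs in alphabetical order:
(P59, P62): P59 during P62 ✓
(P63, P58): P63 during P58 ✓
(P63, P61): P63 during P61 ✓
(P66, P58): P66 during P58 ✓
Count: 4.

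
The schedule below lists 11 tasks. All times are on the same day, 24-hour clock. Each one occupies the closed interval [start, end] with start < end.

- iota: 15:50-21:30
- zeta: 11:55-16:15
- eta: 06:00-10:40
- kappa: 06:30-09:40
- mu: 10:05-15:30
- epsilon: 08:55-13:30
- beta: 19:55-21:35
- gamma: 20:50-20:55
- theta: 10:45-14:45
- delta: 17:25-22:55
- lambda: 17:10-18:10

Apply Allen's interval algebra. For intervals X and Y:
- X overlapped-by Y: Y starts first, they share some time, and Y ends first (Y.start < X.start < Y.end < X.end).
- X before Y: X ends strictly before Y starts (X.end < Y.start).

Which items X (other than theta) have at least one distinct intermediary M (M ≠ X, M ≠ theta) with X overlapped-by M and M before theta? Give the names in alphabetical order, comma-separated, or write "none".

epsilon, mu

Target theta = [10:45, 14:45].
Intermediaries M with M before theta: eta, kappa.
Via eta — items with X overlapped-by eta: epsilon, mu.
Via kappa — items with X overlapped-by kappa: epsilon.
Union: epsilon, mu.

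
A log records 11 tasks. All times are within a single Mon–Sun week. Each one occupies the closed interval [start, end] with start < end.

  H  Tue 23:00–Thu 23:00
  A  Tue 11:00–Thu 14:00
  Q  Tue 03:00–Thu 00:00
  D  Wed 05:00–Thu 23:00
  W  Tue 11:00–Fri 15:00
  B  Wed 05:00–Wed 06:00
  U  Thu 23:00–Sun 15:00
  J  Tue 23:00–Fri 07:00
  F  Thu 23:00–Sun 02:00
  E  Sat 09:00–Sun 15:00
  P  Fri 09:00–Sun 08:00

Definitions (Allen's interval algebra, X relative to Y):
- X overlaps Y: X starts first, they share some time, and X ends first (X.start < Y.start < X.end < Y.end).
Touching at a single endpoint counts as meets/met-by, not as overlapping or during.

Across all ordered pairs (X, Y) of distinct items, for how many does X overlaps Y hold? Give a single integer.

Checking all 110 ordered pairs for relation 'overlaps'; matching pairs in alphabetical order:
(A, D): A overlaps D ✓
(A, H): A overlaps H ✓
(A, J): A overlaps J ✓
(F, E): F overlaps E ✓
(F, P): F overlaps P ✓
(J, F): J overlaps F ✓
(J, U): J overlaps U ✓
(P, E): P overlaps E ✓
(Q, A): Q overlaps A ✓
(Q, D): Q overlaps D ✓
(Q, H): Q overlaps H ✓
(Q, J): Q overlaps J ✓
(Q, W): Q overlaps W ✓
(W, F): W overlaps F ✓
(W, P): W overlaps P ✓
(W, U): W overlaps U ✓
Count: 16.

16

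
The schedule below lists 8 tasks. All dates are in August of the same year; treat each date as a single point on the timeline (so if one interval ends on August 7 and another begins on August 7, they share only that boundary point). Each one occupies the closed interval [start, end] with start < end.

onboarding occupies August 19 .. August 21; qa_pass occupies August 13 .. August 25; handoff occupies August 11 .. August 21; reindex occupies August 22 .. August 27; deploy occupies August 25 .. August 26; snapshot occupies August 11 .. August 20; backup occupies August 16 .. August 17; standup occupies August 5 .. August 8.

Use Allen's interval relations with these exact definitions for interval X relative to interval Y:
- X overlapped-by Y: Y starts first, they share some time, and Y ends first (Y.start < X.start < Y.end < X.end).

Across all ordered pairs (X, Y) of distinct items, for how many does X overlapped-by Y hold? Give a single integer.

4

Checking all 56 ordered pairs for relation 'overlapped-by'; matching pairs in alphabetical order:
(onboarding, snapshot): onboarding overlapped-by snapshot ✓
(qa_pass, handoff): qa_pass overlapped-by handoff ✓
(qa_pass, snapshot): qa_pass overlapped-by snapshot ✓
(reindex, qa_pass): reindex overlapped-by qa_pass ✓
Count: 4.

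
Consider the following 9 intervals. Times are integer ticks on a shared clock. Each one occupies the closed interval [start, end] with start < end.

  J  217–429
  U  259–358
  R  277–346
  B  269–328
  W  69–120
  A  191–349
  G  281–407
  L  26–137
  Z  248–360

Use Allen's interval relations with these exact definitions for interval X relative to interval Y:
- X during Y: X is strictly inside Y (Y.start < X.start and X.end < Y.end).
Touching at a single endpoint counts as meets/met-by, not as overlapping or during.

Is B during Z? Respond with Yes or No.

B = [269, 328], Z = [248, 360].
Actual relation of B to Z: during.
Asked whether 'during' holds → Yes.

Yes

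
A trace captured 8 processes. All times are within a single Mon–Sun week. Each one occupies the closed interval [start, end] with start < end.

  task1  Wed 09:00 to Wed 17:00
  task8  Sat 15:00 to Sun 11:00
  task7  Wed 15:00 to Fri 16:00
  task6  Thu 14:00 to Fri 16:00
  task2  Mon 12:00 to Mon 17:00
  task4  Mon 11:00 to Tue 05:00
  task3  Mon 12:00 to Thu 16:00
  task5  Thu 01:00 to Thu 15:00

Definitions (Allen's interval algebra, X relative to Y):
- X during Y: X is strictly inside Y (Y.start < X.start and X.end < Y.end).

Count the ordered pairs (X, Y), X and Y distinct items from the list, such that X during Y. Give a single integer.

4

Checking all 56 ordered pairs for relation 'during'; matching pairs in alphabetical order:
(task1, task3): task1 during task3 ✓
(task2, task4): task2 during task4 ✓
(task5, task3): task5 during task3 ✓
(task5, task7): task5 during task7 ✓
Count: 4.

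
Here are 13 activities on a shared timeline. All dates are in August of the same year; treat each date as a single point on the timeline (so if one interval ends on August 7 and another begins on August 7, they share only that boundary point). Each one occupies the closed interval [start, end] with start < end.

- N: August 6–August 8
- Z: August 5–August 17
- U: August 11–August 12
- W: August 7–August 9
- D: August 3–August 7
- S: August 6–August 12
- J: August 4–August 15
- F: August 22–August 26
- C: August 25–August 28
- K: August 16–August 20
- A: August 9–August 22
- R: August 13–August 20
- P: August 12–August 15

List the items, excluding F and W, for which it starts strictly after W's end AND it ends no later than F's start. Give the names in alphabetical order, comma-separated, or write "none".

K, P, R, U

Conditions: its start is strictly after W's end (X.start > August 9) AND its end is no later than F's start (X.end <= August 22).
A: start August 9 > August 9? ✗; end August 22 <= August 22? ✓ → no.
C: start August 25 > August 9? ✓; end August 28 <= August 22? ✗ → no.
D: start August 3 > August 9? ✗; end August 7 <= August 22? ✓ → no.
J: start August 4 > August 9? ✗; end August 15 <= August 22? ✓ → no.
K: start August 16 > August 9? ✓; end August 20 <= August 22? ✓ → yes.
N: start August 6 > August 9? ✗; end August 8 <= August 22? ✓ → no.
P: start August 12 > August 9? ✓; end August 15 <= August 22? ✓ → yes.
R: start August 13 > August 9? ✓; end August 20 <= August 22? ✓ → yes.
S: start August 6 > August 9? ✗; end August 12 <= August 22? ✓ → no.
U: start August 11 > August 9? ✓; end August 12 <= August 22? ✓ → yes.
Z: start August 5 > August 9? ✗; end August 17 <= August 22? ✓ → no.
Result: K, P, R, U.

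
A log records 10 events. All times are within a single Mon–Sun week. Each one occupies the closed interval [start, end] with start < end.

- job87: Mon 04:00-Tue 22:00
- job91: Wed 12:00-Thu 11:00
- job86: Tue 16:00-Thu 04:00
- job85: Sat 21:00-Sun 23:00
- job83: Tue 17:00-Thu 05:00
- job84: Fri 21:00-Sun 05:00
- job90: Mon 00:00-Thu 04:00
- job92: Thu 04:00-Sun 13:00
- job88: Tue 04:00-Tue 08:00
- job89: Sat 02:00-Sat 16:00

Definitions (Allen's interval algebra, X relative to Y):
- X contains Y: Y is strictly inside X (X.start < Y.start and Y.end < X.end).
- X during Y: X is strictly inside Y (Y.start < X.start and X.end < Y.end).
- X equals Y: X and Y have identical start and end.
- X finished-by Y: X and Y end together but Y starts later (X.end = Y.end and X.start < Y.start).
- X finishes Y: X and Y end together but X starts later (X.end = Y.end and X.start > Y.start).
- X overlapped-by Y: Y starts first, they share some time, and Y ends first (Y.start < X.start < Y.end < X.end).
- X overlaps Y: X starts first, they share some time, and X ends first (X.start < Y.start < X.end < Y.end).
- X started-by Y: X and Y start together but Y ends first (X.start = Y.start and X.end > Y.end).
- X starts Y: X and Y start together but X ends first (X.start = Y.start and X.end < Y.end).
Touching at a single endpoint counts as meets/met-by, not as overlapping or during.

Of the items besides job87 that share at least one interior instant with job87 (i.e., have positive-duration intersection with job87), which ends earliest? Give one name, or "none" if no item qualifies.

job88

Target job87 = [Mon 04:00, Tue 22:00].
job83 [Tue 17:00, Thu 05:00] → overlapped-by → candidate.
job84 [Fri 21:00, Sun 05:00] → after → excluded.
job85 [Sat 21:00, Sun 23:00] → after → excluded.
job86 [Tue 16:00, Thu 04:00] → overlapped-by → candidate.
job88 [Tue 04:00, Tue 08:00] → during → candidate.
job89 [Sat 02:00, Sat 16:00] → after → excluded.
job90 [Mon 00:00, Thu 04:00] → contains → candidate.
job91 [Wed 12:00, Thu 11:00] → after → excluded.
job92 [Thu 04:00, Sun 13:00] → after → excluded.
Among candidates, earliest end is Tue 08:00 → job88.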